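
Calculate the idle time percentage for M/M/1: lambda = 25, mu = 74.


Idle fraction = (1 - rho) * 100 = (1 - 25/74) * 100 = 66.2%

66.2%


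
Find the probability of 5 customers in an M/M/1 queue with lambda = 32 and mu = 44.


rho = 32/44; P(n) = (1-rho)*rho^n = (1-32/44)*(32/44)^5 = 0.0555

0.0555


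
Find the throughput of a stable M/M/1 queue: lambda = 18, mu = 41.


For a stable queue (lambda < mu), throughput = lambda = 18 per hour

18 per hour


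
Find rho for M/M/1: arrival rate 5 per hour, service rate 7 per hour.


rho = lambda/mu = 5/7 = 0.7143

0.7143


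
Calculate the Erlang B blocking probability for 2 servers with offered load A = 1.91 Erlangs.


B(N,A) = (A^N/N!) / sum(A^k/k!, k=0..N) with N=2, A=1.91 = 0.3853

0.3853


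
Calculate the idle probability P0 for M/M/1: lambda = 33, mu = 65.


P0 = 1 - rho = 1 - 33/65 = 0.4923

0.4923


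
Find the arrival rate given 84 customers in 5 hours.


lambda = total arrivals / time = 84 / 5 = 16.8 per hour

16.8 per hour


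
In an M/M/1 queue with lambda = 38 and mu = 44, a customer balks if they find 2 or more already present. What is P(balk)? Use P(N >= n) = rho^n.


P(N >= 2) = rho^2 = (38/44)^2 = 0.7459

0.7459


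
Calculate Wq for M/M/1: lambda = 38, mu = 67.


rho = 38/67; Wq = rho/(mu - lambda) = 0.0196 hours

0.0196 hours


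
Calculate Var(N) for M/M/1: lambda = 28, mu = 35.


rho = 28/35; Var(N) = rho/(1-rho)^2 = 20.0

20.0


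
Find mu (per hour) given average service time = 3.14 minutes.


mu = 60 / avg_service_time = 60 / 3.14 = 19.11 per hour

19.11 per hour


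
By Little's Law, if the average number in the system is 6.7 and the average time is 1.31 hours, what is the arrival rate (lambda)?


lambda = L / W = 6.7 / 1.31 = 5.11 per hour

5.11 per hour


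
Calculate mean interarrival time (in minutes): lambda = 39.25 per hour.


Mean interarrival time = 60/lambda = 60/39.25 = 1.53 minutes

1.53 minutes


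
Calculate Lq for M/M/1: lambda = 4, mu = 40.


rho = 4/40; Lq = rho^2/(1-rho) = 0.01

0.01


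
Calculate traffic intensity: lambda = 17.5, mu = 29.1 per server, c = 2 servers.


rho = lambda / (c * mu) = 17.5 / (2 * 29.1) = 0.3007

0.3007


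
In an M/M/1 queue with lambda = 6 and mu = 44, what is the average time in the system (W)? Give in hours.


W = 1/(mu - lambda) = 1/(44 - 6) = 0.0263 hours

0.0263 hours


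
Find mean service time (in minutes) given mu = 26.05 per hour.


Mean service time = 60/mu = 60/26.05 = 2.3 minutes

2.3 minutes


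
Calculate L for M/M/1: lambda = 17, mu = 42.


rho = 17/42; L = rho/(1-rho) = 0.68

0.68


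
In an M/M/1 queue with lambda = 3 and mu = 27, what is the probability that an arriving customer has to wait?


P(wait) = rho = lambda/mu = 3/27 = 0.1111

0.1111


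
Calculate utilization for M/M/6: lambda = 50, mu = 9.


rho = lambda/(c*mu) = 50/(6*9) = 0.9259

0.9259


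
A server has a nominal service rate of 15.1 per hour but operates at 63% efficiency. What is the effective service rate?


Effective rate = mu * efficiency = 15.1 * 0.63 = 9.51 per hour

9.51 per hour


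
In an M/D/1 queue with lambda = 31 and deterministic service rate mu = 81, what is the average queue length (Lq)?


M/D/1: Lq = rho^2 / (2*(1-rho)) where rho = 31/81; Lq = 0.12

0.12


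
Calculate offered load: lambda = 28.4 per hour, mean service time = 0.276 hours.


Offered load a = lambda * E[S] = 28.4 * 0.276 = 7.84 Erlangs

7.84 Erlangs


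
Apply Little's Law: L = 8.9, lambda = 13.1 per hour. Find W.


W = L / lambda = 8.9 / 13.1 = 0.6794 hours

0.6794 hours


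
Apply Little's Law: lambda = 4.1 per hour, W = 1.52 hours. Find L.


L = lambda * W = 4.1 * 1.52 = 6.23

6.23


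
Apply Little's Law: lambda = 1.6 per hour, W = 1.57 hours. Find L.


L = lambda * W = 1.6 * 1.57 = 2.51

2.51


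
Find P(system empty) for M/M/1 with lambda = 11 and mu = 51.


P0 = 1 - rho = 1 - 11/51 = 0.7843

0.7843


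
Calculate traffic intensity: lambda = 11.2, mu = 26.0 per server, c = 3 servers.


rho = lambda / (c * mu) = 11.2 / (3 * 26.0) = 0.1436

0.1436


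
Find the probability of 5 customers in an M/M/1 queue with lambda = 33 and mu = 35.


rho = 33/35; P(n) = (1-rho)*rho^n = (1-33/35)*(33/35)^5 = 0.0426

0.0426


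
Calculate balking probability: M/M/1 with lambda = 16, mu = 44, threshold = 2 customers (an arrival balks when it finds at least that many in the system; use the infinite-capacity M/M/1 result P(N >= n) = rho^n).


P(N >= 2) = rho^2 = (16/44)^2 = 0.1322

0.1322


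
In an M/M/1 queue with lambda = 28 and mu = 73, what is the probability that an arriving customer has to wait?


P(wait) = rho = lambda/mu = 28/73 = 0.3836

0.3836


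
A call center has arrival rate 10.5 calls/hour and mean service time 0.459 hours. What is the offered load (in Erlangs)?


Offered load a = lambda * E[S] = 10.5 * 0.459 = 4.82 Erlangs

4.82 Erlangs


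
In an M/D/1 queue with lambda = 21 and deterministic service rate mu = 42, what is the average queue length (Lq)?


M/D/1: Lq = rho^2 / (2*(1-rho)) where rho = 21/42; Lq = 0.25

0.25


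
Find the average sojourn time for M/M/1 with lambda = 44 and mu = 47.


W = 1/(mu - lambda) = 1/(47 - 44) = 0.3333 hours

0.3333 hours


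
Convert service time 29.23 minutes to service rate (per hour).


mu = 60 / avg_service_time = 60 / 29.23 = 2.05 per hour

2.05 per hour


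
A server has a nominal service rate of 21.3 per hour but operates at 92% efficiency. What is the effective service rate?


Effective rate = mu * efficiency = 21.3 * 0.92 = 19.6 per hour

19.6 per hour


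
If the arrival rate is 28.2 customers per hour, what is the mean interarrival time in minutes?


Mean interarrival time = 60/lambda = 60/28.2 = 2.13 minutes

2.13 minutes


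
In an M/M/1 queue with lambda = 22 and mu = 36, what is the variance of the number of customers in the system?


rho = 22/36; Var(N) = rho/(1-rho)^2 = 4.04

4.04


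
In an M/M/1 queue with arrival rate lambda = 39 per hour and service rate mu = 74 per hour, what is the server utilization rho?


rho = lambda/mu = 39/74 = 0.527

0.527


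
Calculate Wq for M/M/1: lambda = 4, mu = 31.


rho = 4/31; Wq = rho/(mu - lambda) = 0.0048 hours

0.0048 hours


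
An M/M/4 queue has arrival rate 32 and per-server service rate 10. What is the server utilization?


rho = lambda/(c*mu) = 32/(4*10) = 0.8

0.8


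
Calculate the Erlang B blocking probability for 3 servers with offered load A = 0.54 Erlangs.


B(N,A) = (A^N/N!) / sum(A^k/k!, k=0..N) with N=3, A=0.54 = 0.0153

0.0153


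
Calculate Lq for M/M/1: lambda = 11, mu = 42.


rho = 11/42; Lq = rho^2/(1-rho) = 0.09

0.09


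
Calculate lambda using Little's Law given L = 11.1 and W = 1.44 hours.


lambda = L / W = 11.1 / 1.44 = 7.71 per hour

7.71 per hour


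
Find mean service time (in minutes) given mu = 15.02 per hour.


Mean service time = 60/mu = 60/15.02 = 3.99 minutes

3.99 minutes


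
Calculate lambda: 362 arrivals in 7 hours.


lambda = total arrivals / time = 362 / 7 = 51.71 per hour

51.71 per hour


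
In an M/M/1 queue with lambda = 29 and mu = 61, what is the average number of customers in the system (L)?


rho = 29/61; L = rho/(1-rho) = 0.91

0.91


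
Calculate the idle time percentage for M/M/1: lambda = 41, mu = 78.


Idle fraction = (1 - rho) * 100 = (1 - 41/78) * 100 = 47.4%

47.4%


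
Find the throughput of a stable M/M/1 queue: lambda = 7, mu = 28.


For a stable queue (lambda < mu), throughput = lambda = 7 per hour

7 per hour


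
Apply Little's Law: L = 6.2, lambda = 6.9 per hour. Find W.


W = L / lambda = 6.2 / 6.9 = 0.8986 hours

0.8986 hours


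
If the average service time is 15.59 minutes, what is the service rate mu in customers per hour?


mu = 60 / avg_service_time = 60 / 15.59 = 3.85 per hour

3.85 per hour


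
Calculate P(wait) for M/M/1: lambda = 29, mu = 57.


P(wait) = rho = lambda/mu = 29/57 = 0.5088

0.5088


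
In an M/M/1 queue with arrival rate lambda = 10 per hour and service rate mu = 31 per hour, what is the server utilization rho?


rho = lambda/mu = 10/31 = 0.3226

0.3226


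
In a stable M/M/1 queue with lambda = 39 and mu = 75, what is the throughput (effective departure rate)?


For a stable queue (lambda < mu), throughput = lambda = 39 per hour

39 per hour


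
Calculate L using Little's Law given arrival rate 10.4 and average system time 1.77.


L = lambda * W = 10.4 * 1.77 = 18.41

18.41


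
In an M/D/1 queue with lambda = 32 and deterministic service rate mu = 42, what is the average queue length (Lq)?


M/D/1: Lq = rho^2 / (2*(1-rho)) where rho = 32/42; Lq = 1.22

1.22


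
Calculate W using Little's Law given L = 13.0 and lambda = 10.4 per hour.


W = L / lambda = 13.0 / 10.4 = 1.25 hours

1.25 hours


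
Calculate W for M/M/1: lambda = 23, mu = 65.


W = 1/(mu - lambda) = 1/(65 - 23) = 0.0238 hours

0.0238 hours


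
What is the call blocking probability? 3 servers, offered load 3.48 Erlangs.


B(N,A) = (A^N/N!) / sum(A^k/k!, k=0..N) with N=3, A=3.48 = 0.4

0.4


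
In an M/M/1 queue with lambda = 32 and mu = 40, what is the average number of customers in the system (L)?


rho = 32/40; L = rho/(1-rho) = 4.0

4.0


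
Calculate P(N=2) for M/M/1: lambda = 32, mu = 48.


rho = 32/48; P(n) = (1-rho)*rho^n = (1-32/48)*(32/48)^2 = 0.1481

0.1481


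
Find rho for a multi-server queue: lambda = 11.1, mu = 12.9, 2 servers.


rho = lambda / (c * mu) = 11.1 / (2 * 12.9) = 0.4302

0.4302


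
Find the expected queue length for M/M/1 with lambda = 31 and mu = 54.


rho = 31/54; Lq = rho^2/(1-rho) = 0.77

0.77


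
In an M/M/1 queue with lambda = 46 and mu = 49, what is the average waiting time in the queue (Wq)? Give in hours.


rho = 46/49; Wq = rho/(mu - lambda) = 0.3129 hours

0.3129 hours


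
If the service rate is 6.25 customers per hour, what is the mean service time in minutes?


Mean service time = 60/mu = 60/6.25 = 9.6 minutes

9.6 minutes


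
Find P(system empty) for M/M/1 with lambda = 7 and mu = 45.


P0 = 1 - rho = 1 - 7/45 = 0.8444

0.8444


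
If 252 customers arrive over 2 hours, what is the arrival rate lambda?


lambda = total arrivals / time = 252 / 2 = 126.0 per hour

126.0 per hour


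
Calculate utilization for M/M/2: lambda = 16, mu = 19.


rho = lambda/(c*mu) = 16/(2*19) = 0.4211

0.4211


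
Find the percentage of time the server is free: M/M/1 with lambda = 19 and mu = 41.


Idle fraction = (1 - rho) * 100 = (1 - 19/41) * 100 = 53.7%

53.7%


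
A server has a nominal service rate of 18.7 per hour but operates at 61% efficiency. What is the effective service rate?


Effective rate = mu * efficiency = 18.7 * 0.61 = 11.41 per hour

11.41 per hour


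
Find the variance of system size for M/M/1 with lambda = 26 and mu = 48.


rho = 26/48; Var(N) = rho/(1-rho)^2 = 2.58

2.58


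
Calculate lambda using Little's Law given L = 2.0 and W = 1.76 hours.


lambda = L / W = 2.0 / 1.76 = 1.14 per hour

1.14 per hour


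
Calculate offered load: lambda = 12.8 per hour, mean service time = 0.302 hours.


Offered load a = lambda * E[S] = 12.8 * 0.302 = 3.87 Erlangs

3.87 Erlangs


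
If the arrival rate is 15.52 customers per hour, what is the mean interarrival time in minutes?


Mean interarrival time = 60/lambda = 60/15.52 = 3.87 minutes

3.87 minutes


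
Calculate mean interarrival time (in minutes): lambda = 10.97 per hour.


Mean interarrival time = 60/lambda = 60/10.97 = 5.47 minutes

5.47 minutes


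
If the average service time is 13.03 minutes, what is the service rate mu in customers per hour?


mu = 60 / avg_service_time = 60 / 13.03 = 4.6 per hour

4.6 per hour


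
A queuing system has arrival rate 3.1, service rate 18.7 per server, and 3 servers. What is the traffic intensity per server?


rho = lambda / (c * mu) = 3.1 / (3 * 18.7) = 0.0553

0.0553


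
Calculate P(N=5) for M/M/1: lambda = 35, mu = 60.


rho = 35/60; P(n) = (1-rho)*rho^n = (1-35/60)*(35/60)^5 = 0.0281

0.0281


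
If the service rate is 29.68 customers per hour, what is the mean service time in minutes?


Mean service time = 60/mu = 60/29.68 = 2.02 minutes

2.02 minutes


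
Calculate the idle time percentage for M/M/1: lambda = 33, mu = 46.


Idle fraction = (1 - rho) * 100 = (1 - 33/46) * 100 = 28.3%

28.3%


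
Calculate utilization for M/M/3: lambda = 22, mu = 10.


rho = lambda/(c*mu) = 22/(3*10) = 0.7333

0.7333


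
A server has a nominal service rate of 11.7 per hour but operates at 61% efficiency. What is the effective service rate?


Effective rate = mu * efficiency = 11.7 * 0.61 = 7.14 per hour

7.14 per hour


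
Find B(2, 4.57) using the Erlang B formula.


B(N,A) = (A^N/N!) / sum(A^k/k!, k=0..N) with N=2, A=4.57 = 0.6521

0.6521


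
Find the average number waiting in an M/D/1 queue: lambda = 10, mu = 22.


M/D/1: Lq = rho^2 / (2*(1-rho)) where rho = 10/22; Lq = 0.19

0.19


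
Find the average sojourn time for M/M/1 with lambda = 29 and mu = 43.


W = 1/(mu - lambda) = 1/(43 - 29) = 0.0714 hours

0.0714 hours


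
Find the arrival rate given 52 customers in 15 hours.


lambda = total arrivals / time = 52 / 15 = 3.47 per hour

3.47 per hour


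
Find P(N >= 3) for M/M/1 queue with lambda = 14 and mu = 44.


P(N >= 3) = rho^3 = (14/44)^3 = 0.0322

0.0322


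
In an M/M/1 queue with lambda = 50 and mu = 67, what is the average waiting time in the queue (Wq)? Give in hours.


rho = 50/67; Wq = rho/(mu - lambda) = 0.0439 hours

0.0439 hours


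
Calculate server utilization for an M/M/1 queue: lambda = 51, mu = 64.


rho = lambda/mu = 51/64 = 0.7969

0.7969


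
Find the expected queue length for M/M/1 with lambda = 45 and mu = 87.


rho = 45/87; Lq = rho^2/(1-rho) = 0.55

0.55


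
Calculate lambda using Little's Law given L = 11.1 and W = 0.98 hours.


lambda = L / W = 11.1 / 0.98 = 11.33 per hour

11.33 per hour


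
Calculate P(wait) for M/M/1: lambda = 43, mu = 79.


P(wait) = rho = lambda/mu = 43/79 = 0.5443

0.5443


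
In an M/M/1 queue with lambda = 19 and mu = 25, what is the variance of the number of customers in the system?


rho = 19/25; Var(N) = rho/(1-rho)^2 = 13.19

13.19


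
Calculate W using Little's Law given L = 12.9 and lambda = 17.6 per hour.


W = L / lambda = 12.9 / 17.6 = 0.733 hours

0.733 hours


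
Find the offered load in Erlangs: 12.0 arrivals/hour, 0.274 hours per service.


Offered load a = lambda * E[S] = 12.0 * 0.274 = 3.29 Erlangs

3.29 Erlangs


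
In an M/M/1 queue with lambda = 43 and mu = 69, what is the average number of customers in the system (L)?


rho = 43/69; L = rho/(1-rho) = 1.65

1.65


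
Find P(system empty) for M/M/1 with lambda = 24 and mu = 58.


P0 = 1 - rho = 1 - 24/58 = 0.5862

0.5862


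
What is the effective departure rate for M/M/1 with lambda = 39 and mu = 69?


For a stable queue (lambda < mu), throughput = lambda = 39 per hour

39 per hour


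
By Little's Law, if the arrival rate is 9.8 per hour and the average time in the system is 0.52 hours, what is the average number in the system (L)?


L = lambda * W = 9.8 * 0.52 = 5.1

5.1


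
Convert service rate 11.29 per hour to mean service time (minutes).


Mean service time = 60/mu = 60/11.29 = 5.31 minutes

5.31 minutes


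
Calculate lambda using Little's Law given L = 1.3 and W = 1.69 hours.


lambda = L / W = 1.3 / 1.69 = 0.77 per hour

0.77 per hour


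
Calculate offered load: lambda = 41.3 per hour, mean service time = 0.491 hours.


Offered load a = lambda * E[S] = 41.3 * 0.491 = 20.28 Erlangs

20.28 Erlangs


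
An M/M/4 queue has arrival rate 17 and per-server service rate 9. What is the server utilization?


rho = lambda/(c*mu) = 17/(4*9) = 0.4722

0.4722


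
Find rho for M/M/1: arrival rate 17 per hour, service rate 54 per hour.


rho = lambda/mu = 17/54 = 0.3148

0.3148


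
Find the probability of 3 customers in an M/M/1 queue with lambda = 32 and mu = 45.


rho = 32/45; P(n) = (1-rho)*rho^n = (1-32/45)*(32/45)^3 = 0.1039

0.1039


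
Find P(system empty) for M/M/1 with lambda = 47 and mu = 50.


P0 = 1 - rho = 1 - 47/50 = 0.06

0.06


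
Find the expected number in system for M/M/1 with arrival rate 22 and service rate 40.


rho = 22/40; L = rho/(1-rho) = 1.22

1.22


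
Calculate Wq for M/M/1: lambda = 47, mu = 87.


rho = 47/87; Wq = rho/(mu - lambda) = 0.0135 hours

0.0135 hours


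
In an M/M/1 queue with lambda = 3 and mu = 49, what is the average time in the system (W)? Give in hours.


W = 1/(mu - lambda) = 1/(49 - 3) = 0.0217 hours

0.0217 hours


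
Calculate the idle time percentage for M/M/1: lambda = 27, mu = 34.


Idle fraction = (1 - rho) * 100 = (1 - 27/34) * 100 = 20.6%

20.6%


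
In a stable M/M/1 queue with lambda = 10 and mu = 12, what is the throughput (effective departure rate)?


For a stable queue (lambda < mu), throughput = lambda = 10 per hour

10 per hour


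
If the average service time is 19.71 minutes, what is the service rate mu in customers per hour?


mu = 60 / avg_service_time = 60 / 19.71 = 3.04 per hour

3.04 per hour


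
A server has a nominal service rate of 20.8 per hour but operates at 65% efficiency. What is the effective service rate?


Effective rate = mu * efficiency = 20.8 * 0.65 = 13.52 per hour

13.52 per hour


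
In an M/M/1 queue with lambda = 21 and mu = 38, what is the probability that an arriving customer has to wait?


P(wait) = rho = lambda/mu = 21/38 = 0.5526

0.5526


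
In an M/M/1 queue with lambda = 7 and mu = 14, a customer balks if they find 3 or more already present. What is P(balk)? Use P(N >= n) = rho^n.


P(N >= 3) = rho^3 = (7/14)^3 = 0.125

0.125


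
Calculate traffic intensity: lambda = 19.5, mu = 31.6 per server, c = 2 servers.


rho = lambda / (c * mu) = 19.5 / (2 * 31.6) = 0.3085

0.3085


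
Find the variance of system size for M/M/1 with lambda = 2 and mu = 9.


rho = 2/9; Var(N) = rho/(1-rho)^2 = 0.37

0.37


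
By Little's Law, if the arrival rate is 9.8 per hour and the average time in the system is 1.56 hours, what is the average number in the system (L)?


L = lambda * W = 9.8 * 1.56 = 15.29

15.29


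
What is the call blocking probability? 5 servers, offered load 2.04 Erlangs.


B(N,A) = (A^N/N!) / sum(A^k/k!, k=0..N) with N=5, A=2.04 = 0.039

0.039


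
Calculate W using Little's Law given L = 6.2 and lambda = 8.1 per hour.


W = L / lambda = 6.2 / 8.1 = 0.7654 hours

0.7654 hours


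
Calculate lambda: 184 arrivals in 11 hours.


lambda = total arrivals / time = 184 / 11 = 16.73 per hour

16.73 per hour


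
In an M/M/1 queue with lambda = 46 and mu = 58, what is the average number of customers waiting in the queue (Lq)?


rho = 46/58; Lq = rho^2/(1-rho) = 3.04

3.04


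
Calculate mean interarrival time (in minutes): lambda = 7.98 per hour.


Mean interarrival time = 60/lambda = 60/7.98 = 7.52 minutes

7.52 minutes


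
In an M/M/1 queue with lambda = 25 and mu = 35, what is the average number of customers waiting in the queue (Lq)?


rho = 25/35; Lq = rho^2/(1-rho) = 1.79

1.79


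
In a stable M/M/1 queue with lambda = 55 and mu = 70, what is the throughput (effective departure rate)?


For a stable queue (lambda < mu), throughput = lambda = 55 per hour

55 per hour


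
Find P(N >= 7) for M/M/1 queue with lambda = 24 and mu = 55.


P(N >= 7) = rho^7 = (24/55)^7 = 0.003

0.003


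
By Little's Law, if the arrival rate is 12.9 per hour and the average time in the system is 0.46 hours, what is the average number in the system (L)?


L = lambda * W = 12.9 * 0.46 = 5.93

5.93


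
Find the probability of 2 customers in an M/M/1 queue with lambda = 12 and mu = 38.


rho = 12/38; P(n) = (1-rho)*rho^n = (1-12/38)*(12/38)^2 = 0.0682

0.0682


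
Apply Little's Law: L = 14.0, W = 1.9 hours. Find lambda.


lambda = L / W = 14.0 / 1.9 = 7.37 per hour

7.37 per hour


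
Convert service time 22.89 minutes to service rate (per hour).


mu = 60 / avg_service_time = 60 / 22.89 = 2.62 per hour

2.62 per hour


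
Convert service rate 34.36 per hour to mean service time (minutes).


Mean service time = 60/mu = 60/34.36 = 1.75 minutes

1.75 minutes


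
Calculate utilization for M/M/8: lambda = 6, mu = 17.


rho = lambda/(c*mu) = 6/(8*17) = 0.0441

0.0441


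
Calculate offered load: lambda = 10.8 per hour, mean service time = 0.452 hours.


Offered load a = lambda * E[S] = 10.8 * 0.452 = 4.88 Erlangs

4.88 Erlangs


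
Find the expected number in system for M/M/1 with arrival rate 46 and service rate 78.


rho = 46/78; L = rho/(1-rho) = 1.44

1.44


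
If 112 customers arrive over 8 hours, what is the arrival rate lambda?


lambda = total arrivals / time = 112 / 8 = 14.0 per hour

14.0 per hour


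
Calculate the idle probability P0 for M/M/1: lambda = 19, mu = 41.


P0 = 1 - rho = 1 - 19/41 = 0.5366

0.5366


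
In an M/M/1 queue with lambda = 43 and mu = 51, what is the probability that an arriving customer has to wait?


P(wait) = rho = lambda/mu = 43/51 = 0.8431

0.8431


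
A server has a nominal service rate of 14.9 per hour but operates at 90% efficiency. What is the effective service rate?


Effective rate = mu * efficiency = 14.9 * 0.9 = 13.41 per hour

13.41 per hour


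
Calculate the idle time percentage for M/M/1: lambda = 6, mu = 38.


Idle fraction = (1 - rho) * 100 = (1 - 6/38) * 100 = 84.2%

84.2%


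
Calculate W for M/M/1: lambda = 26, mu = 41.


W = 1/(mu - lambda) = 1/(41 - 26) = 0.0667 hours

0.0667 hours


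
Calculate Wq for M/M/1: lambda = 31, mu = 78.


rho = 31/78; Wq = rho/(mu - lambda) = 0.0085 hours

0.0085 hours


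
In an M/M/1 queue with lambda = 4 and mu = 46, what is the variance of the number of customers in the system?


rho = 4/46; Var(N) = rho/(1-rho)^2 = 0.1

0.1


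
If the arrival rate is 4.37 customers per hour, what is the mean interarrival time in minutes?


Mean interarrival time = 60/lambda = 60/4.37 = 13.73 minutes

13.73 minutes


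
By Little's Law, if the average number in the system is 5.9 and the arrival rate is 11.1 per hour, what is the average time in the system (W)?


W = L / lambda = 5.9 / 11.1 = 0.5315 hours

0.5315 hours


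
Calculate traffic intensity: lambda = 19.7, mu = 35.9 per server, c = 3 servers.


rho = lambda / (c * mu) = 19.7 / (3 * 35.9) = 0.1829

0.1829


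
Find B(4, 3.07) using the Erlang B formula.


B(N,A) = (A^N/N!) / sum(A^k/k!, k=0..N) with N=4, A=3.07 = 0.2139

0.2139


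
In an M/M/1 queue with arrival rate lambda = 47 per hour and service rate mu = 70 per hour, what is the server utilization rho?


rho = lambda/mu = 47/70 = 0.6714

0.6714


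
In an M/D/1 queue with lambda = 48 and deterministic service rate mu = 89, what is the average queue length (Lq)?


M/D/1: Lq = rho^2 / (2*(1-rho)) where rho = 48/89; Lq = 0.32

0.32


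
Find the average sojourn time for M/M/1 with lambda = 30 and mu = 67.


W = 1/(mu - lambda) = 1/(67 - 30) = 0.027 hours

0.027 hours


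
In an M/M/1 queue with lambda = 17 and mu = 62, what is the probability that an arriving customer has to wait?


P(wait) = rho = lambda/mu = 17/62 = 0.2742

0.2742


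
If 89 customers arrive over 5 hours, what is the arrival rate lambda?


lambda = total arrivals / time = 89 / 5 = 17.8 per hour

17.8 per hour


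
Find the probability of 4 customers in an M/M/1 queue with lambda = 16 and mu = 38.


rho = 16/38; P(n) = (1-rho)*rho^n = (1-16/38)*(16/38)^4 = 0.0182

0.0182


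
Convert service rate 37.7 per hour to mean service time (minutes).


Mean service time = 60/mu = 60/37.7 = 1.59 minutes

1.59 minutes


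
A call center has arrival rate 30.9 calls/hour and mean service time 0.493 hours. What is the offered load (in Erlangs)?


Offered load a = lambda * E[S] = 30.9 * 0.493 = 15.23 Erlangs

15.23 Erlangs


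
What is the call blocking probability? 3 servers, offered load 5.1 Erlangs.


B(N,A) = (A^N/N!) / sum(A^k/k!, k=0..N) with N=3, A=5.1 = 0.5364

0.5364


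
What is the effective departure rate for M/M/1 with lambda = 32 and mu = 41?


For a stable queue (lambda < mu), throughput = lambda = 32 per hour

32 per hour


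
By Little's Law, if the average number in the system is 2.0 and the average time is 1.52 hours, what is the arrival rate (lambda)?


lambda = L / W = 2.0 / 1.52 = 1.32 per hour

1.32 per hour


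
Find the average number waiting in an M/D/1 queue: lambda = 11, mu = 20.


M/D/1: Lq = rho^2 / (2*(1-rho)) where rho = 11/20; Lq = 0.34

0.34


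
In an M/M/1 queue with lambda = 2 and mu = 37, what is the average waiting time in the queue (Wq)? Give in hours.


rho = 2/37; Wq = rho/(mu - lambda) = 0.0015 hours

0.0015 hours


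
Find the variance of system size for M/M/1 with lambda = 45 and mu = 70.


rho = 45/70; Var(N) = rho/(1-rho)^2 = 5.04

5.04


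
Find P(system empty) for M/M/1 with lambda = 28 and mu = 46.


P0 = 1 - rho = 1 - 28/46 = 0.3913

0.3913


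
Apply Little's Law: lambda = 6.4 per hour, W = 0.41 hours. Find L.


L = lambda * W = 6.4 * 0.41 = 2.62

2.62


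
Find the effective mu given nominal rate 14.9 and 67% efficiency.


Effective rate = mu * efficiency = 14.9 * 0.67 = 9.98 per hour

9.98 per hour


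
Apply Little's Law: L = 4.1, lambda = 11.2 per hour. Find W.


W = L / lambda = 4.1 / 11.2 = 0.3661 hours

0.3661 hours


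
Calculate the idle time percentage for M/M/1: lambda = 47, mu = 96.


Idle fraction = (1 - rho) * 100 = (1 - 47/96) * 100 = 51.0%

51.0%


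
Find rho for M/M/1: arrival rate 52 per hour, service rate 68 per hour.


rho = lambda/mu = 52/68 = 0.7647

0.7647


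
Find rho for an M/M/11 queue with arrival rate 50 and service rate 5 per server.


rho = lambda/(c*mu) = 50/(11*5) = 0.9091

0.9091


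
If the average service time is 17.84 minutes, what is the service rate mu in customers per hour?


mu = 60 / avg_service_time = 60 / 17.84 = 3.36 per hour

3.36 per hour


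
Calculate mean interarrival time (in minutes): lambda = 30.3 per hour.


Mean interarrival time = 60/lambda = 60/30.3 = 1.98 minutes

1.98 minutes


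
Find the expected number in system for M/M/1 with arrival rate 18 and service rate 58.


rho = 18/58; L = rho/(1-rho) = 0.45

0.45


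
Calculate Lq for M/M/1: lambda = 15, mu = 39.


rho = 15/39; Lq = rho^2/(1-rho) = 0.24

0.24


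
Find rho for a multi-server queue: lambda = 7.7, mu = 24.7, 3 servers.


rho = lambda / (c * mu) = 7.7 / (3 * 24.7) = 0.1039

0.1039


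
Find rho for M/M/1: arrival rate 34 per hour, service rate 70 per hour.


rho = lambda/mu = 34/70 = 0.4857

0.4857


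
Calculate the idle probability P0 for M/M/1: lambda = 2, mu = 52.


P0 = 1 - rho = 1 - 2/52 = 0.9615

0.9615


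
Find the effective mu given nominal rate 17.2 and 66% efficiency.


Effective rate = mu * efficiency = 17.2 * 0.66 = 11.35 per hour

11.35 per hour


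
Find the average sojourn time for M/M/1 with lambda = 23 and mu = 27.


W = 1/(mu - lambda) = 1/(27 - 23) = 0.25 hours

0.25 hours


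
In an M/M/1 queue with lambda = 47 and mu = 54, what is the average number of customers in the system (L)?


rho = 47/54; L = rho/(1-rho) = 6.71

6.71


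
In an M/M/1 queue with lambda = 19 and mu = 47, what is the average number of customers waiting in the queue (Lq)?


rho = 19/47; Lq = rho^2/(1-rho) = 0.27

0.27


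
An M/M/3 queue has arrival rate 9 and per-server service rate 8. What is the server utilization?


rho = lambda/(c*mu) = 9/(3*8) = 0.375

0.375


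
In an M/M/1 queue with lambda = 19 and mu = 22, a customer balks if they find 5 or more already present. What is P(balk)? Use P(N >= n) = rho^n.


P(N >= 5) = rho^5 = (19/22)^5 = 0.4805

0.4805


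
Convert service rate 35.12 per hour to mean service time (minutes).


Mean service time = 60/mu = 60/35.12 = 1.71 minutes

1.71 minutes


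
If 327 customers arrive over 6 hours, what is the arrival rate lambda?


lambda = total arrivals / time = 327 / 6 = 54.5 per hour

54.5 per hour


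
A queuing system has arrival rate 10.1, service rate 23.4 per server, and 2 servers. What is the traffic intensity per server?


rho = lambda / (c * mu) = 10.1 / (2 * 23.4) = 0.2158

0.2158


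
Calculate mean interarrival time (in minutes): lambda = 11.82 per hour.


Mean interarrival time = 60/lambda = 60/11.82 = 5.08 minutes

5.08 minutes


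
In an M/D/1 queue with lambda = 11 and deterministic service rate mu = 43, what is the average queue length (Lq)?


M/D/1: Lq = rho^2 / (2*(1-rho)) where rho = 11/43; Lq = 0.04

0.04


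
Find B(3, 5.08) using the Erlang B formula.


B(N,A) = (A^N/N!) / sum(A^k/k!, k=0..N) with N=3, A=5.08 = 0.5351

0.5351


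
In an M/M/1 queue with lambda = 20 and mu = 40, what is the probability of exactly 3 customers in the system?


rho = 20/40; P(n) = (1-rho)*rho^n = (1-20/40)*(20/40)^3 = 0.0625

0.0625


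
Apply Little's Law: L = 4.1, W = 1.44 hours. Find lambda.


lambda = L / W = 4.1 / 1.44 = 2.85 per hour

2.85 per hour


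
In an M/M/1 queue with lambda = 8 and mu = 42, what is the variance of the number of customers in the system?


rho = 8/42; Var(N) = rho/(1-rho)^2 = 0.29

0.29


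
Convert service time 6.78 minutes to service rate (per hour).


mu = 60 / avg_service_time = 60 / 6.78 = 8.85 per hour

8.85 per hour


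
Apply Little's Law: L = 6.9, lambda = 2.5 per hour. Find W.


W = L / lambda = 6.9 / 2.5 = 2.76 hours

2.76 hours


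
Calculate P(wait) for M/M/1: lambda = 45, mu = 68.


P(wait) = rho = lambda/mu = 45/68 = 0.6618

0.6618


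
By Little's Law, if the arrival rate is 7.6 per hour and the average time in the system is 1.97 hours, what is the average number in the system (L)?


L = lambda * W = 7.6 * 1.97 = 14.97

14.97


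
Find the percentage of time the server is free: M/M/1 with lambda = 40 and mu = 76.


Idle fraction = (1 - rho) * 100 = (1 - 40/76) * 100 = 47.4%

47.4%


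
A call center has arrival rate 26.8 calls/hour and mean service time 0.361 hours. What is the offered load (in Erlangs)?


Offered load a = lambda * E[S] = 26.8 * 0.361 = 9.67 Erlangs

9.67 Erlangs


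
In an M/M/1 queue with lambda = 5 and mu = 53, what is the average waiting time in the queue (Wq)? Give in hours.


rho = 5/53; Wq = rho/(mu - lambda) = 0.002 hours

0.002 hours


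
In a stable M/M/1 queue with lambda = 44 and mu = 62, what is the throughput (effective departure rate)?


For a stable queue (lambda < mu), throughput = lambda = 44 per hour

44 per hour


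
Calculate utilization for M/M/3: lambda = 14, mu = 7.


rho = lambda/(c*mu) = 14/(3*7) = 0.6667

0.6667


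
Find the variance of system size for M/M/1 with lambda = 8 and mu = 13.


rho = 8/13; Var(N) = rho/(1-rho)^2 = 4.16

4.16


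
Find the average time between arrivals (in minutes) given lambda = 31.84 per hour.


Mean interarrival time = 60/lambda = 60/31.84 = 1.88 minutes

1.88 minutes


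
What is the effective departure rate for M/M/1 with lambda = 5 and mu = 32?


For a stable queue (lambda < mu), throughput = lambda = 5 per hour

5 per hour


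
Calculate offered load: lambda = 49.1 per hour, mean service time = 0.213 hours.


Offered load a = lambda * E[S] = 49.1 * 0.213 = 10.46 Erlangs

10.46 Erlangs


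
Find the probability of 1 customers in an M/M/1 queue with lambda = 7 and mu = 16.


rho = 7/16; P(n) = (1-rho)*rho^n = (1-7/16)*(7/16)^1 = 0.2461

0.2461


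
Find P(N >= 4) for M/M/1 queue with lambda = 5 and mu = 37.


P(N >= 4) = rho^4 = (5/37)^4 = 0.0003

0.0003


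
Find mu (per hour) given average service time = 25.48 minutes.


mu = 60 / avg_service_time = 60 / 25.48 = 2.35 per hour

2.35 per hour


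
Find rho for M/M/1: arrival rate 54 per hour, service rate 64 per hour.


rho = lambda/mu = 54/64 = 0.8438

0.8438


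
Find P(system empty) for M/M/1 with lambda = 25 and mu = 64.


P0 = 1 - rho = 1 - 25/64 = 0.6094

0.6094


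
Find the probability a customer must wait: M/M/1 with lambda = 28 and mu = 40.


P(wait) = rho = lambda/mu = 28/40 = 0.7

0.7


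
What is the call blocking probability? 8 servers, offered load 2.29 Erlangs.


B(N,A) = (A^N/N!) / sum(A^k/k!, k=0..N) with N=8, A=2.29 = 0.0019

0.0019


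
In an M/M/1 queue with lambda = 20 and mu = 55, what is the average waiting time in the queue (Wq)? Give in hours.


rho = 20/55; Wq = rho/(mu - lambda) = 0.0104 hours

0.0104 hours


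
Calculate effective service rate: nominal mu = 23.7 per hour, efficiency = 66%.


Effective rate = mu * efficiency = 23.7 * 0.66 = 15.64 per hour

15.64 per hour


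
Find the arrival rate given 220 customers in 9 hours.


lambda = total arrivals / time = 220 / 9 = 24.44 per hour

24.44 per hour


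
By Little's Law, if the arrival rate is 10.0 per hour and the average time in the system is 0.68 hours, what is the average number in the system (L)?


L = lambda * W = 10.0 * 0.68 = 6.8

6.8


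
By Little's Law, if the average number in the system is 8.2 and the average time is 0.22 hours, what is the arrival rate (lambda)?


lambda = L / W = 8.2 / 0.22 = 37.27 per hour

37.27 per hour


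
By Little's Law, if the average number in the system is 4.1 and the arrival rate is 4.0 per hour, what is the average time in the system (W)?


W = L / lambda = 4.1 / 4.0 = 1.025 hours

1.025 hours


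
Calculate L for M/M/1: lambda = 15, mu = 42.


rho = 15/42; L = rho/(1-rho) = 0.56

0.56


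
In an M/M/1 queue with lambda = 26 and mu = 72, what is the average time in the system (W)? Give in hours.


W = 1/(mu - lambda) = 1/(72 - 26) = 0.0217 hours

0.0217 hours


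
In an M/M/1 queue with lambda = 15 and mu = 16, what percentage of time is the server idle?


Idle fraction = (1 - rho) * 100 = (1 - 15/16) * 100 = 6.3%

6.3%


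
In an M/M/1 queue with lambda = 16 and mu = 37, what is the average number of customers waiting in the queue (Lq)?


rho = 16/37; Lq = rho^2/(1-rho) = 0.33

0.33


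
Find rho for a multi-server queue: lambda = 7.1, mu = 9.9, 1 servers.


rho = lambda / (c * mu) = 7.1 / (1 * 9.9) = 0.7172

0.7172


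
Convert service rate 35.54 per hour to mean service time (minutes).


Mean service time = 60/mu = 60/35.54 = 1.69 minutes

1.69 minutes


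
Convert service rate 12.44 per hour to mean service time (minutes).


Mean service time = 60/mu = 60/12.44 = 4.82 minutes

4.82 minutes


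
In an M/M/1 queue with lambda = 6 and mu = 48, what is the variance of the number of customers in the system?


rho = 6/48; Var(N) = rho/(1-rho)^2 = 0.16

0.16


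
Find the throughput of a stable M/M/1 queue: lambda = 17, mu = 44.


For a stable queue (lambda < mu), throughput = lambda = 17 per hour

17 per hour


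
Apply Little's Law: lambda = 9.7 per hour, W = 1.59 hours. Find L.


L = lambda * W = 9.7 * 1.59 = 15.42

15.42


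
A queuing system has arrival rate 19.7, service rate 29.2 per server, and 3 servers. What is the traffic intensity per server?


rho = lambda / (c * mu) = 19.7 / (3 * 29.2) = 0.2249

0.2249


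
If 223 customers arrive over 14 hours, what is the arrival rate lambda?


lambda = total arrivals / time = 223 / 14 = 15.93 per hour

15.93 per hour


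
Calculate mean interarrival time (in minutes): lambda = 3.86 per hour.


Mean interarrival time = 60/lambda = 60/3.86 = 15.54 minutes

15.54 minutes


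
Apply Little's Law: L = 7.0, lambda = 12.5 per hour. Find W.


W = L / lambda = 7.0 / 12.5 = 0.56 hours

0.56 hours


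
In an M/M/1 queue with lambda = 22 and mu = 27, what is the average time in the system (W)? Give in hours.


W = 1/(mu - lambda) = 1/(27 - 22) = 0.2 hours

0.2 hours


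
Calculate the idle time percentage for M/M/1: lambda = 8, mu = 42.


Idle fraction = (1 - rho) * 100 = (1 - 8/42) * 100 = 81.0%

81.0%


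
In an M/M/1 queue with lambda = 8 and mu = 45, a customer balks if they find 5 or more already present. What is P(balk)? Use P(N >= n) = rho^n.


P(N >= 5) = rho^5 = (8/45)^5 = 0.0002

0.0002


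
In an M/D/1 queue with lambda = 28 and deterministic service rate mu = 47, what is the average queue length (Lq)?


M/D/1: Lq = rho^2 / (2*(1-rho)) where rho = 28/47; Lq = 0.44

0.44


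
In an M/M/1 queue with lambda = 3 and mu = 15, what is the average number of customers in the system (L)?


rho = 3/15; L = rho/(1-rho) = 0.25

0.25


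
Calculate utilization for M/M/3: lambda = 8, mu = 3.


rho = lambda/(c*mu) = 8/(3*3) = 0.8889

0.8889


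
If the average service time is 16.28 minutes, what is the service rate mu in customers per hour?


mu = 60 / avg_service_time = 60 / 16.28 = 3.69 per hour

3.69 per hour


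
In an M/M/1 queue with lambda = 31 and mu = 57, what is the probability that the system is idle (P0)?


P0 = 1 - rho = 1 - 31/57 = 0.4561

0.4561


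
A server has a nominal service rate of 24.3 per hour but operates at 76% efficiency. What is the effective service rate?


Effective rate = mu * efficiency = 24.3 * 0.76 = 18.47 per hour

18.47 per hour


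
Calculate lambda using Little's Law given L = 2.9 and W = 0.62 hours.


lambda = L / W = 2.9 / 0.62 = 4.68 per hour

4.68 per hour


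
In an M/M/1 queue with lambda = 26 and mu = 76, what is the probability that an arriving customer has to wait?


P(wait) = rho = lambda/mu = 26/76 = 0.3421

0.3421


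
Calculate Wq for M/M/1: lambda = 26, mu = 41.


rho = 26/41; Wq = rho/(mu - lambda) = 0.0423 hours

0.0423 hours


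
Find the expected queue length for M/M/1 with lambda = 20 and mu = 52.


rho = 20/52; Lq = rho^2/(1-rho) = 0.24

0.24


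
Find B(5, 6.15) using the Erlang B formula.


B(N,A) = (A^N/N!) / sum(A^k/k!, k=0..N) with N=5, A=6.15 = 0.3707

0.3707


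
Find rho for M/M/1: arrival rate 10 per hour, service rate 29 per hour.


rho = lambda/mu = 10/29 = 0.3448

0.3448


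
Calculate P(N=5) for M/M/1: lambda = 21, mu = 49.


rho = 21/49; P(n) = (1-rho)*rho^n = (1-21/49)*(21/49)^5 = 0.0083

0.0083


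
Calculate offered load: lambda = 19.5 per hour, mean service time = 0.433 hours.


Offered load a = lambda * E[S] = 19.5 * 0.433 = 8.44 Erlangs

8.44 Erlangs


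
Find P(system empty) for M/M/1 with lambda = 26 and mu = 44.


P0 = 1 - rho = 1 - 26/44 = 0.4091

0.4091


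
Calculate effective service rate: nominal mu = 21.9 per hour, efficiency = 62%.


Effective rate = mu * efficiency = 21.9 * 0.62 = 13.58 per hour

13.58 per hour


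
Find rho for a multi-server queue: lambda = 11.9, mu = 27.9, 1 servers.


rho = lambda / (c * mu) = 11.9 / (1 * 27.9) = 0.4265

0.4265


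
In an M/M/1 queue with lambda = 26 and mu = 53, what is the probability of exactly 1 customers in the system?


rho = 26/53; P(n) = (1-rho)*rho^n = (1-26/53)*(26/53)^1 = 0.2499

0.2499
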